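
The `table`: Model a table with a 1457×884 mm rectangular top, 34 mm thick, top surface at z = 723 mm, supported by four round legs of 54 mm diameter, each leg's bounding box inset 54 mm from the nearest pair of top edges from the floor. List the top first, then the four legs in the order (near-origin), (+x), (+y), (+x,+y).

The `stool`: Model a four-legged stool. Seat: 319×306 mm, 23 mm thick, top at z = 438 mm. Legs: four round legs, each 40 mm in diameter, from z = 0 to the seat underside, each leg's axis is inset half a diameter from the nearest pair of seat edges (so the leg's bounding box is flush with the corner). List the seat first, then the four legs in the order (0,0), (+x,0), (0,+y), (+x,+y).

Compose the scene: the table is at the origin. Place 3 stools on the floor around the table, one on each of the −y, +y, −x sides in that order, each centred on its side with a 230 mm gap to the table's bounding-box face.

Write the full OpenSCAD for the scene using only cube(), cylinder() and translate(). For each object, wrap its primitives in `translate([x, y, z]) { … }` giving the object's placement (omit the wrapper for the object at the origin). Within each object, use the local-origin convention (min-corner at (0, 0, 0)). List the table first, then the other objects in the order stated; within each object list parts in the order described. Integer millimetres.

translate([0, 0, 689]) cube([1457, 884, 34]);
translate([81, 81, 0]) cylinder(h = 689, r = 27);
translate([1376, 81, 0]) cylinder(h = 689, r = 27);
translate([81, 803, 0]) cylinder(h = 689, r = 27);
translate([1376, 803, 0]) cylinder(h = 689, r = 27);
translate([569, -536, 0]) {
  translate([0, 0, 415]) cube([319, 306, 23]);
  translate([20, 20, 0]) cylinder(h = 415, r = 20);
  translate([299, 20, 0]) cylinder(h = 415, r = 20);
  translate([20, 286, 0]) cylinder(h = 415, r = 20);
  translate([299, 286, 0]) cylinder(h = 415, r = 20);
}
translate([569, 1114, 0]) {
  translate([0, 0, 415]) cube([319, 306, 23]);
  translate([20, 20, 0]) cylinder(h = 415, r = 20);
  translate([299, 20, 0]) cylinder(h = 415, r = 20);
  translate([20, 286, 0]) cylinder(h = 415, r = 20);
  translate([299, 286, 0]) cylinder(h = 415, r = 20);
}
translate([-549, 289, 0]) {
  translate([0, 0, 415]) cube([319, 306, 23]);
  translate([20, 20, 0]) cylinder(h = 415, r = 20);
  translate([299, 20, 0]) cylinder(h = 415, r = 20);
  translate([20, 286, 0]) cylinder(h = 415, r = 20);
  translate([299, 286, 0]) cylinder(h = 415, r = 20);
}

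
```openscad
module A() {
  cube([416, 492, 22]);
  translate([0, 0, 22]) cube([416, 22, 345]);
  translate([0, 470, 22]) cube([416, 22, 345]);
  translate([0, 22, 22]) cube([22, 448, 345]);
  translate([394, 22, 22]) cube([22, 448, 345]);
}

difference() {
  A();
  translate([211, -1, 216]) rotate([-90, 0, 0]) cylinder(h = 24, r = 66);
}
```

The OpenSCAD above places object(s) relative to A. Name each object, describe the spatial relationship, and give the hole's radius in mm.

The subtracted cylinder has r = 66 mm.

A is an open box. The open box has a circular hole through its front wall. The hole's radius is 66 mm.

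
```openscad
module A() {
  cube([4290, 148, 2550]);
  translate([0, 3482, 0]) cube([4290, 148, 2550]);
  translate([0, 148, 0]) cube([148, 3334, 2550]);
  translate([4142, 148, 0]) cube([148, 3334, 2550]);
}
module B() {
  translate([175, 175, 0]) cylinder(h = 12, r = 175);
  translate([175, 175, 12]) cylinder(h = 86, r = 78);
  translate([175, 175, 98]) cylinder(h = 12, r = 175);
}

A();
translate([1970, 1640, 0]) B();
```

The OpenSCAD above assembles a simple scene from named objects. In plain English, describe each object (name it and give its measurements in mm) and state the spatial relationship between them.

A is the wall frame of a small rectangular building: four walls, each 2550 mm tall and 148 mm thick, enclosing a footprint 4290 mm (x) by 3630 mm (y) outside-to-outside, with no floor or roof. The front and back walls (the −y and +y sides) span the full width; the two side walls fit between them.

B is a spool: two coaxial disc flanges of radius 175 mm and thickness 12 mm, joined by a core cylinder of radius 78 mm and height 86 mm. The lower flange rests on z = 0 and the three cylinders share a vertical axis.

The spool sits inside the house frame, centred.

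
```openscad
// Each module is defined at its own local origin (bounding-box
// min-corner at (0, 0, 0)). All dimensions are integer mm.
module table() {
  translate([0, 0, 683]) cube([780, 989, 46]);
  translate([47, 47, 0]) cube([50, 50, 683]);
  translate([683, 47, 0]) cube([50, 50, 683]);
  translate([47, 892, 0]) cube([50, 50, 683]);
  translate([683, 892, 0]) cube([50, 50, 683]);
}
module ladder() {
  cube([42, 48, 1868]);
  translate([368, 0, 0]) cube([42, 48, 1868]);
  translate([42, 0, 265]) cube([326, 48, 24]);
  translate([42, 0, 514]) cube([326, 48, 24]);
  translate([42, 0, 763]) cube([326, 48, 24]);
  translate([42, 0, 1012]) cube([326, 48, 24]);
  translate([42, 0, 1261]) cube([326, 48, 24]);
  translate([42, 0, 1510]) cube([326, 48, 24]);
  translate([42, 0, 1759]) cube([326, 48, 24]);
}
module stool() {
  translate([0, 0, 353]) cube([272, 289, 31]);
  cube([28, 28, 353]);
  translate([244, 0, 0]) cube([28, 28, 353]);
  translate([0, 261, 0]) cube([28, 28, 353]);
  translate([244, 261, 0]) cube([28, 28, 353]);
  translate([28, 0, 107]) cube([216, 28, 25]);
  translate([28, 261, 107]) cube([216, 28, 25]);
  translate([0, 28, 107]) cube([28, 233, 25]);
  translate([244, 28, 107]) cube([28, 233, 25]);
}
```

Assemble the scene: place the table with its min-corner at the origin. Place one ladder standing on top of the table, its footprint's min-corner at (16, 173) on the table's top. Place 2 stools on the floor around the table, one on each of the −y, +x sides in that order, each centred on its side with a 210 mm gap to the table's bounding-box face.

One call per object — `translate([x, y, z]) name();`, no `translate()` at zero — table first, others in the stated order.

table();
translate([16, 173, 729]) ladder();
translate([254, -499, 0]) stool();
translate([990, 350, 0]) stool();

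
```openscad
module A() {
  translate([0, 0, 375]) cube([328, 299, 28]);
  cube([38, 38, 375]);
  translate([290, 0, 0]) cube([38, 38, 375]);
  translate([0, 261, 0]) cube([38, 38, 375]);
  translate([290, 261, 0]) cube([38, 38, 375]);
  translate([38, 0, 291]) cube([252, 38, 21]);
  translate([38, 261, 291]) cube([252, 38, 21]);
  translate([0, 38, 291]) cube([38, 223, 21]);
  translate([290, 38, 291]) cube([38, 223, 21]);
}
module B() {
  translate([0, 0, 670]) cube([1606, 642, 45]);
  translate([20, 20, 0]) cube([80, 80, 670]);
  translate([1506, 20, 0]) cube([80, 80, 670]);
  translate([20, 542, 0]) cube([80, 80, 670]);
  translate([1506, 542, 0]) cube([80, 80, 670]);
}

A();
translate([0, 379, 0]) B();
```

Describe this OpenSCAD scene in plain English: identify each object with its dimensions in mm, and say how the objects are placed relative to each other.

A is a simple wooden stool: a rectangular seat 328 mm (x) by 299 mm (y), 28 mm thick, top face at z = 403 mm, on four square legs, each 38×38 mm in cross-section. The legs rest on z = 0, each flush with a corner of the seat. Four stretchers, 38 mm wide and 21 mm tall, connect adjacent legs with their undersides at z = 291 mm, each running between the inner faces of the legs it joins and aligned with the legs' outer faces on the other axis.

B is a table with a 1606×642 mm rectangular top, 45 mm thick, top surface at z = 715 mm, supported by four 80×80 mm square legs, each inset 20 mm from the nearest pair of top edges, running from the floor.

The table is on the floor beside the stool on its +y side.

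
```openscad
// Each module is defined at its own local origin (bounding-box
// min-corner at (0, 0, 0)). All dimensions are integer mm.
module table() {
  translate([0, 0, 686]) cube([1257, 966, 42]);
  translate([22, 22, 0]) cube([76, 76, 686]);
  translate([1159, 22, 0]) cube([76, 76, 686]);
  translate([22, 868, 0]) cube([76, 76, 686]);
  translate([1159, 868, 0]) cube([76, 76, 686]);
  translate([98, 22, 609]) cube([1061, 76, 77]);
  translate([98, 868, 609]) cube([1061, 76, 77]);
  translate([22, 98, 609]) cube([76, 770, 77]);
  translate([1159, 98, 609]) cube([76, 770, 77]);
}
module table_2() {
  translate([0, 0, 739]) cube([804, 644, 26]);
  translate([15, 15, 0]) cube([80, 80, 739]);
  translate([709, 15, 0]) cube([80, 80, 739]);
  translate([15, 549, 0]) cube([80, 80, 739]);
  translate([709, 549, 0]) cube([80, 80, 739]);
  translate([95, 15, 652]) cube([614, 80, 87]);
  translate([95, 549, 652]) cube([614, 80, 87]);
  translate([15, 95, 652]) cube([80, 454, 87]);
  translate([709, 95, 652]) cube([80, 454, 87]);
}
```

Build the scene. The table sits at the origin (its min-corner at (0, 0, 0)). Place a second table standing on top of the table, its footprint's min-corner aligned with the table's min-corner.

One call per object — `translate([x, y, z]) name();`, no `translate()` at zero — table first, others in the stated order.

table();
translate([0, 0, 728]) table_2();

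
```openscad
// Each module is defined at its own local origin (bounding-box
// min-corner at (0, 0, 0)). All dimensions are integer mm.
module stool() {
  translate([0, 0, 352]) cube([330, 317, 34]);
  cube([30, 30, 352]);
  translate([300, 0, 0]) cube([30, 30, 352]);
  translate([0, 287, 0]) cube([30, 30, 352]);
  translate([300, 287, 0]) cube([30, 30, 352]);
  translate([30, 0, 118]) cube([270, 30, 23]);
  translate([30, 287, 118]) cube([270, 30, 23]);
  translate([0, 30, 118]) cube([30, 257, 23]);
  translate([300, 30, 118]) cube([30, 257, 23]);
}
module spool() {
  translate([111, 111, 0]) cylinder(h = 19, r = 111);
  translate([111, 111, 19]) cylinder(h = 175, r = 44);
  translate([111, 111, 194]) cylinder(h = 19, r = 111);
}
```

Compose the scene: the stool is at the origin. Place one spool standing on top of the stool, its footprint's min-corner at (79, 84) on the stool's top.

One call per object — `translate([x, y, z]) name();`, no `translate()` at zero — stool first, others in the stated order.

stool();
translate([79, 84, 386]) spool();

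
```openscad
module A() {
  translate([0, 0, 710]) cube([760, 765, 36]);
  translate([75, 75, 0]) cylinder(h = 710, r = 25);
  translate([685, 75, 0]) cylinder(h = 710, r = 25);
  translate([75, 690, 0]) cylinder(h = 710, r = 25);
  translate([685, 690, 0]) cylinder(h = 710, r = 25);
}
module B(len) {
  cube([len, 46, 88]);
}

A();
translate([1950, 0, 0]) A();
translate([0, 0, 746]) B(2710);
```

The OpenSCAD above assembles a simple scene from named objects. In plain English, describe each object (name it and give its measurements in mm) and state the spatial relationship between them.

A is a rectangular dining table. The top is 760×765×36 mm with its upper surface at z = 746 mm. It stands on four round legs of 50 mm diameter, each leg's bounding box inset 50 mm from the nearest pair of top edges, running from the floor to the underside of the top.

B is a rectangular beam 2710 mm long (x), 46 mm deep (y), 88 mm thick (z).

The beam spans the tops of two tables placed 1190 mm apart, resting at z = 746 mm.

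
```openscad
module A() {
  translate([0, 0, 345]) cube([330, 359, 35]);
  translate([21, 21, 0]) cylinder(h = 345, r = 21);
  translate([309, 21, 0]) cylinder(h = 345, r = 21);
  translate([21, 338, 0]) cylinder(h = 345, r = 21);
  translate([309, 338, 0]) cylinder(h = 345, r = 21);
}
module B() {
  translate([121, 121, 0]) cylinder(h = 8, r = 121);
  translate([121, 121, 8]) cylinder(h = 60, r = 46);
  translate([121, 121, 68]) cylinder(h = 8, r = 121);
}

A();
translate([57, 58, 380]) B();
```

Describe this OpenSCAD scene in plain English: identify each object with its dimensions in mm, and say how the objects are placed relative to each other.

A is a four-legged stool. The seat is a 330×359×35 mm slab whose top surface is at z = 380 mm; four round legs, each 42 mm in diameter, run from the floor (z = 0) to the underside of the seat, each leg's axis is inset half a diameter from the nearest pair of seat edges (so the leg's bounding box is flush with the corner).

B is a spool: two coaxial disc flanges of radius 121 mm and thickness 8 mm, joined by a core cylinder of radius 46 mm and height 60 mm. The lower flange rests on z = 0 and the three cylinders share a vertical axis.

The spool is on top of the stool.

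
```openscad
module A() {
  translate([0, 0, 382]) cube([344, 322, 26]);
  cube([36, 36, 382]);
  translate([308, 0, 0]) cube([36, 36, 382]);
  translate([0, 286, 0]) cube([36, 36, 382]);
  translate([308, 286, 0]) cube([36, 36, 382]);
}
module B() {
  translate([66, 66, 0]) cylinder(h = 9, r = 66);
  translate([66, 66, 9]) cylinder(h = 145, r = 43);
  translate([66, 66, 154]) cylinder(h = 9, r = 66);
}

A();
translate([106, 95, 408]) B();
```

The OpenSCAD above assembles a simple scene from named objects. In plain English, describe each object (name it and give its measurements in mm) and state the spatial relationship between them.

A is a four-legged stool. The seat is 344×322 mm, 26 mm thick, top at z = 408 mm. It stands on four square legs, each 36×36 mm in cross-section, from z = 0 to the seat underside, each flush with a corner of the seat.

B is a spool: two coaxial disc flanges of radius 66 mm and thickness 9 mm, joined by a core cylinder of radius 43 mm and height 145 mm. The lower flange rests on z = 0 and the three cylinders share a vertical axis.

The spool is on top of the stool, centred.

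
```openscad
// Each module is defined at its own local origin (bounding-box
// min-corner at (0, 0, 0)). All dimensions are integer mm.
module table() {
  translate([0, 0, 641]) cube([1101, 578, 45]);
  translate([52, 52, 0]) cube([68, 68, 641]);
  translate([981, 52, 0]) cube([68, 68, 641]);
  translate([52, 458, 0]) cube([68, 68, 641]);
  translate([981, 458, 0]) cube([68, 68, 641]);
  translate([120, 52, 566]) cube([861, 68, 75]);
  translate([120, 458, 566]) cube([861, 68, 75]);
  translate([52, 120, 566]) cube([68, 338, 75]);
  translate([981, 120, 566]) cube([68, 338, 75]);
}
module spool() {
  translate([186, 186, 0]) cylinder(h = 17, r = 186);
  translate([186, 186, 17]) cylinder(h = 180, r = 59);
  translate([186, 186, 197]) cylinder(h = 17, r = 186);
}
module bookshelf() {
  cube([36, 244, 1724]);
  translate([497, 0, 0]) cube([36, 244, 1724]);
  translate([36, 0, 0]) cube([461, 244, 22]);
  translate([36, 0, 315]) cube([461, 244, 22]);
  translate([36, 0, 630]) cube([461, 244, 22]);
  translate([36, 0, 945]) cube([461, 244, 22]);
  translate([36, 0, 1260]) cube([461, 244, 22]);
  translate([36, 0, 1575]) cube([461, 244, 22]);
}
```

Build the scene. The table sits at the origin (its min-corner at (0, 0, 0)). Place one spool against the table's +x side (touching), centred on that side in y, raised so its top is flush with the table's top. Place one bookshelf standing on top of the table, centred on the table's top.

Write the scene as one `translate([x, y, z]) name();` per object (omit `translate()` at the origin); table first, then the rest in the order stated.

table();
translate([1101, 103, 472]) spool();
translate([284, 167, 686]) bookshelf();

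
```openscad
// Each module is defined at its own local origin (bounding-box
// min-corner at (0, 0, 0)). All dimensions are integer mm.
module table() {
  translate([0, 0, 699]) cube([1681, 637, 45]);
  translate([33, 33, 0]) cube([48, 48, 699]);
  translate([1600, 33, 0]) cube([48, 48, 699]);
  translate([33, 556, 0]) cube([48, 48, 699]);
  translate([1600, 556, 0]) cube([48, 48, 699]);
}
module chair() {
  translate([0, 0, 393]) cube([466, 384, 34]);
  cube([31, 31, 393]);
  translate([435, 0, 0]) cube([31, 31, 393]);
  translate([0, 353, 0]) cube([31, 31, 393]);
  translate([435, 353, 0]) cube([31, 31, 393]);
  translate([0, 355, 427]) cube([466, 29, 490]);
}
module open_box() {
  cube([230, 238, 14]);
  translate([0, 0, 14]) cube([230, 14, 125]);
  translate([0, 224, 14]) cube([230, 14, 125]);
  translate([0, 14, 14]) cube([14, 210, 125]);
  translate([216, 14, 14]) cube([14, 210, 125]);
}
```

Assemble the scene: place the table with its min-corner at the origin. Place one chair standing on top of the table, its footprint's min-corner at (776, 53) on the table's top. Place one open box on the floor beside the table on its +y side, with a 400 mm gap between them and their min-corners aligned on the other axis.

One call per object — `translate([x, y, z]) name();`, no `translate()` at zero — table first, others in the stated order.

table();
translate([776, 53, 744]) chair();
translate([0, 1037, 0]) open_box();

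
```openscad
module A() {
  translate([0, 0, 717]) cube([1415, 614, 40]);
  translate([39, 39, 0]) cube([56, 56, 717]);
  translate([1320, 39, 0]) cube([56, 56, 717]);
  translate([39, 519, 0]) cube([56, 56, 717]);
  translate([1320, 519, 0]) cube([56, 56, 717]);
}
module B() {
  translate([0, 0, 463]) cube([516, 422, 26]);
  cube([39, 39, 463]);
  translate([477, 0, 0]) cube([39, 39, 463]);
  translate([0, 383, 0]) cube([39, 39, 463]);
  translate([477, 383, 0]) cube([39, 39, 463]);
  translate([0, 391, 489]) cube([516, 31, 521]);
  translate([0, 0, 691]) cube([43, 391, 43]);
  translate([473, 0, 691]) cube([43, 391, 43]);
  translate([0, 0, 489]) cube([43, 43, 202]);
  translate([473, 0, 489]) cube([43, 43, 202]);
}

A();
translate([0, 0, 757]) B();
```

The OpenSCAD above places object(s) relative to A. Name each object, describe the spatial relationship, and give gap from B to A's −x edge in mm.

A is a table. B is a chair. The chair is on top of the table. The gap from the chair to the table's −x edge is 0 mm.

The chair's min-x is at 0; the table's min-x is 0; gap = 0 mm.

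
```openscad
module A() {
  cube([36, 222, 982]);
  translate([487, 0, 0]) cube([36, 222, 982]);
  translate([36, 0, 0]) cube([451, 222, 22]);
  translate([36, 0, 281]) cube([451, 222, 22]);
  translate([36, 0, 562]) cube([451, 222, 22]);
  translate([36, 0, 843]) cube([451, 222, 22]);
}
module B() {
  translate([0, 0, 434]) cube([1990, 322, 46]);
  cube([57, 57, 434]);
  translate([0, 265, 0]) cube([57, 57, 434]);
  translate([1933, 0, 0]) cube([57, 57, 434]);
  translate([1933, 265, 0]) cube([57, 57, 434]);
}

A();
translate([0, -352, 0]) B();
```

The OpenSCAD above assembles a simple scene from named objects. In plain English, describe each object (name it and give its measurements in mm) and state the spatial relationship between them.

A is a bookshelf 523 mm wide overall, 222 mm deep and 982 mm tall. The two sides are 36 mm thick vertical panels. 4 horizontal shelves of 22 mm thickness span between the inner faces of the sides; the lowest shelf sits on the floor and shelves are stacked with a clear vertical gap of 259 mm between each pair.

B is a bench: a 1990×322 mm seat slab, 46 mm thick, top at z = 480 mm, on four 57×57 mm square legs flush with the seat corners and standing on z = 0.

The bench is on the floor beside the bookshelf on its −y side.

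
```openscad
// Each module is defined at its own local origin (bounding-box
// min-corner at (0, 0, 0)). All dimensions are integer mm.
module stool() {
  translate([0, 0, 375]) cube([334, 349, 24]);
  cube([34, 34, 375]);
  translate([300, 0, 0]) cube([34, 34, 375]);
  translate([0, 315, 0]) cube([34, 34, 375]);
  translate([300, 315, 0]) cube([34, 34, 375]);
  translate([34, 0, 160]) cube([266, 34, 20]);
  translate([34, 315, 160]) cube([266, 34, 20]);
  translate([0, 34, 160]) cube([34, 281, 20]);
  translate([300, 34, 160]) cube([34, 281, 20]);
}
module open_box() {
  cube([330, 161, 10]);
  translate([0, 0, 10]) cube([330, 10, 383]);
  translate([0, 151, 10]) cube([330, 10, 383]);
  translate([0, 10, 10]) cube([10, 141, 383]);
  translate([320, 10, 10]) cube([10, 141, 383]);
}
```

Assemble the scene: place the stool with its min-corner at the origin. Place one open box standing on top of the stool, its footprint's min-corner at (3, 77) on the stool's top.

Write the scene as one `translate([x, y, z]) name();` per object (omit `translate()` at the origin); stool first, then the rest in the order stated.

stool();
translate([3, 77, 399]) open_box();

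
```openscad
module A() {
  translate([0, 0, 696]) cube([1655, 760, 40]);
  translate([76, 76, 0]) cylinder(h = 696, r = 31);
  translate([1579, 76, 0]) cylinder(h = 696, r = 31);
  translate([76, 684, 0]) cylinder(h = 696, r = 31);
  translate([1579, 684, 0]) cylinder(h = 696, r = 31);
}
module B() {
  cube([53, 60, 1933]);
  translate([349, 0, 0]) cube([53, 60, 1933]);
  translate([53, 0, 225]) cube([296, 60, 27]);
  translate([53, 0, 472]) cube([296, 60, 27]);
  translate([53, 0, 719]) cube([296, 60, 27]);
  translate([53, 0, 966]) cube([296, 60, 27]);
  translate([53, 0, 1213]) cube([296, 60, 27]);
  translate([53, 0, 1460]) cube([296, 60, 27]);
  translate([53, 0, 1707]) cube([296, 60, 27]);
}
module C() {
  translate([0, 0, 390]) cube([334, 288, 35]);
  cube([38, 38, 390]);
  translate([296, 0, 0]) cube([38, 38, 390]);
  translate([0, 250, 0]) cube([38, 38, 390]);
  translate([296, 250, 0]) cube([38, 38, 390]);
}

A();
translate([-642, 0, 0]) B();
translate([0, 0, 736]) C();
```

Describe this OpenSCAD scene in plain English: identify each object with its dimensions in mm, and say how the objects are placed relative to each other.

A is a table with a 1655×760 mm rectangular top, 40 mm thick, top surface at z = 736 mm, supported by four round legs of 62 mm diameter, each leg's bounding box inset 45 mm from the nearest pair of top edges, running from the floor.

B is a straight ladder. Two 53×60 mm vertical rails, 1933 mm tall, stand 402 mm apart (outside-to-outside) with their front faces coplanar on the −y side. 7 rungs, each 60 mm deep and 27 mm tall, span between the inner faces of the rails, front faces flush with the rails. The lowest rung's underside is at z = 225 mm and rungs are spaced 247 mm apart (underside to underside).

C is a four-legged stool. The seat is 334×288 mm, 35 mm thick, top at z = 425 mm. It stands on four square legs, each 38×38 mm in cross-section, from z = 0 to the seat underside, each flush with a corner of the seat.

The ladder is on the floor beside the table on its −x side. The stool is on top of the table.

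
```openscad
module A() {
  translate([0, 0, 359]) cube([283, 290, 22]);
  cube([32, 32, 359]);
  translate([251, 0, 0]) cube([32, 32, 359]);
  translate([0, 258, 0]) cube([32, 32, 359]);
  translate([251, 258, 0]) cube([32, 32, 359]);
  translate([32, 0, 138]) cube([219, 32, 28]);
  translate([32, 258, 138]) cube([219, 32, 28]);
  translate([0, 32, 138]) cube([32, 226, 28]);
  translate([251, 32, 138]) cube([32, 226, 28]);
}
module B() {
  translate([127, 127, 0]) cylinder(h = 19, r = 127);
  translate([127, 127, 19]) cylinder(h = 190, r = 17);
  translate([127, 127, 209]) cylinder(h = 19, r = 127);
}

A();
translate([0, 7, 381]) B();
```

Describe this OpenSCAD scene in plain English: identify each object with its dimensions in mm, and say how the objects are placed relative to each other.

A is a simple wooden stool: a rectangular seat 283 mm (x) by 290 mm (y), 22 mm thick, top face at z = 381 mm, on four square legs, each 32×32 mm in cross-section. The legs rest on z = 0, each flush with a corner of the seat. Four stretchers, 32 mm wide and 28 mm tall, connect adjacent legs with their undersides at z = 138 mm, each running between the inner faces of the legs it joins and aligned with the legs' outer faces on the other axis.

B is a spool: two coaxial disc flanges of radius 127 mm and thickness 19 mm, joined by a core cylinder of radius 17 mm and height 190 mm. The lower flange rests on z = 0 and the three cylinders share a vertical axis.

The spool is on top of the stool.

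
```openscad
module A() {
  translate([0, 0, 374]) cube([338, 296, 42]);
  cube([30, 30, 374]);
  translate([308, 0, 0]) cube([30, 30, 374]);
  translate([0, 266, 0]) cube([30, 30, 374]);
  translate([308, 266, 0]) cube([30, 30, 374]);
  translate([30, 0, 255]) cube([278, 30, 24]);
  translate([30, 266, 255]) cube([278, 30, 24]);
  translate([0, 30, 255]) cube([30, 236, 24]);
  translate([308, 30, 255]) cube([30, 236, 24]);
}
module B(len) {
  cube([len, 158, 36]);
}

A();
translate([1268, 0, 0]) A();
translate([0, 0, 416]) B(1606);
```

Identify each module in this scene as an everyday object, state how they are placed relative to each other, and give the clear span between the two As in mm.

Second stool starts at x = 1268; first ends at x = 338; clear span = 1268 − 338 = 930 mm.

A is a stool. B is a beam. A beam spans the tops of two stools. The clear span between the two stools is 930 mm.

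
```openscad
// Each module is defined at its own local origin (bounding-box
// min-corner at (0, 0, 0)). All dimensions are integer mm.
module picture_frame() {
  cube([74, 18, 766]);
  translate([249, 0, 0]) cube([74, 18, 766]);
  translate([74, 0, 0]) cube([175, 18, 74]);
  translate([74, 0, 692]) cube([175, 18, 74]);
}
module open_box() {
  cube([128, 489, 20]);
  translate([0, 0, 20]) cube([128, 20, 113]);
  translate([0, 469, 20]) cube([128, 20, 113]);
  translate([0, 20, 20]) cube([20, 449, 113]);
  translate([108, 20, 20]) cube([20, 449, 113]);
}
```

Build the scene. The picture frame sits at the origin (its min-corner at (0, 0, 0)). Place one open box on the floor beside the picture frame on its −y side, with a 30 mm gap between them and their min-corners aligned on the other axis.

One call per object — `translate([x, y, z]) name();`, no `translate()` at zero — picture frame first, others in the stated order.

picture_frame();
translate([0, -519, 0]) open_box();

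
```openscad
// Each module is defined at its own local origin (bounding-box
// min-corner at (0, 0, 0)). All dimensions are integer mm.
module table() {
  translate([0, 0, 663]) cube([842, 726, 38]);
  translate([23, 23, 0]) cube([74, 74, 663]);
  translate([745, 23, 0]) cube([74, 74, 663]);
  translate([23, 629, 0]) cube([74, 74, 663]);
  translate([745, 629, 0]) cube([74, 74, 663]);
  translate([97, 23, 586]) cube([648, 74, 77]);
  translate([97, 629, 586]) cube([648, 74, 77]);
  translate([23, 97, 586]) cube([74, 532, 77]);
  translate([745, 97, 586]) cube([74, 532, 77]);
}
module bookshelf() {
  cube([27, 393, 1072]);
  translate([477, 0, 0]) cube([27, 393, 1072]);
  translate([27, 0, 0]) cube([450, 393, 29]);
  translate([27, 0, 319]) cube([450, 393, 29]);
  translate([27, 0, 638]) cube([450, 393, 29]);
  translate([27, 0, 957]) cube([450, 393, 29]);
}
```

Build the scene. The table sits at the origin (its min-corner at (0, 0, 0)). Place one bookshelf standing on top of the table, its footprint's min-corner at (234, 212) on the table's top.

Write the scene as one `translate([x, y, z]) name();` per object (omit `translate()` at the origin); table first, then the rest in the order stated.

table();
translate([234, 212, 701]) bookshelf();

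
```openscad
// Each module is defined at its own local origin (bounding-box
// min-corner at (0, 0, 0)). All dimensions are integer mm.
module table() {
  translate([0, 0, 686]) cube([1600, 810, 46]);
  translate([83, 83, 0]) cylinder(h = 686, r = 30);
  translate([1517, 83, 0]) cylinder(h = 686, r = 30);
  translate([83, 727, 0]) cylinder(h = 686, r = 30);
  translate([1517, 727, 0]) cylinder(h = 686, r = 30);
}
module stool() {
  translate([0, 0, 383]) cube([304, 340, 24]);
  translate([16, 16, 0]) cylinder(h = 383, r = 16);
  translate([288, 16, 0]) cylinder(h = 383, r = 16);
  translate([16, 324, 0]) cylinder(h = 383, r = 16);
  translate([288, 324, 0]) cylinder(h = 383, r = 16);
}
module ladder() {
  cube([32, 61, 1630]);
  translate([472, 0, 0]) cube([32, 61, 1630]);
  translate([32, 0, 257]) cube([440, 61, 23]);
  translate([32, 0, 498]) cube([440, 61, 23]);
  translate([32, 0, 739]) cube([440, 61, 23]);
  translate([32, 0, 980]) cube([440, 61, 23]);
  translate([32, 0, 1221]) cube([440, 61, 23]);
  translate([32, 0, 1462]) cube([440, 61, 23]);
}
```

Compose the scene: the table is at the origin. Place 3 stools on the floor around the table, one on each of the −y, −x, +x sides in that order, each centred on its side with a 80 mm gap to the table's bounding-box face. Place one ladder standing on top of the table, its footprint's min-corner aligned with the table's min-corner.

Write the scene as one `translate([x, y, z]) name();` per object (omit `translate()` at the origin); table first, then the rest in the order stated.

table();
translate([648, -420, 0]) stool();
translate([-384, 235, 0]) stool();
translate([1680, 235, 0]) stool();
translate([0, 0, 732]) ladder();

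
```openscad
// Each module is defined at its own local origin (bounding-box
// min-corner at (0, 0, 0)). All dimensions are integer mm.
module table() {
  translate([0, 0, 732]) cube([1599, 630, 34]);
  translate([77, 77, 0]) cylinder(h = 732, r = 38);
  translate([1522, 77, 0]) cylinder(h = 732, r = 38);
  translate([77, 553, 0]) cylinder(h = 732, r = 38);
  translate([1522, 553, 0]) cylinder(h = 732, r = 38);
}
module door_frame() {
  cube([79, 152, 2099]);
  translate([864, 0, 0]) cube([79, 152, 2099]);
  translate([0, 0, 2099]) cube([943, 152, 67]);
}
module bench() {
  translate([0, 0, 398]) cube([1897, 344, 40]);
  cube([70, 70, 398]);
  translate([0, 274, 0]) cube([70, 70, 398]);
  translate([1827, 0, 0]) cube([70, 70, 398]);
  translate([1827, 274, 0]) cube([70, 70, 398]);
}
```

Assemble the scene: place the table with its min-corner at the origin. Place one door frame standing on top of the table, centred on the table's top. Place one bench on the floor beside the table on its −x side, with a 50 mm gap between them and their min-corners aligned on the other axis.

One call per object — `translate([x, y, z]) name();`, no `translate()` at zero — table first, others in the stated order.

table();
translate([328, 239, 766]) door_frame();
translate([-1947, 0, 0]) bench();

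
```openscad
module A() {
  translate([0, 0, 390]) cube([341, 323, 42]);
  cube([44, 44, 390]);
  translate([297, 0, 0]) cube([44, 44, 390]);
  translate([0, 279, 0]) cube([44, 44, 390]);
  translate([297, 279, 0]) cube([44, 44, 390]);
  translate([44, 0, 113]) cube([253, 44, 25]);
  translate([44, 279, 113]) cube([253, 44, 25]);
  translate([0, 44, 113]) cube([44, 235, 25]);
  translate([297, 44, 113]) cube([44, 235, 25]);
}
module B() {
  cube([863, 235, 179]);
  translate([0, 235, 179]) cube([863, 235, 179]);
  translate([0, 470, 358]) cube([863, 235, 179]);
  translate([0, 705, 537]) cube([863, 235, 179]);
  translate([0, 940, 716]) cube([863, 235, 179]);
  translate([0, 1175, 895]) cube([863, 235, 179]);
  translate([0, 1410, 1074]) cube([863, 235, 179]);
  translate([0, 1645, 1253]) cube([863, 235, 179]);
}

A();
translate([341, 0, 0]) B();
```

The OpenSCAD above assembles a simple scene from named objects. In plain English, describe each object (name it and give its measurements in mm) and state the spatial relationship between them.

A is a simple wooden stool: a rectangular seat 341 mm (x) by 323 mm (y), 42 mm thick, top face at z = 432 mm, on four square legs, each 44×44 mm in cross-section. The legs rest on z = 0, each flush with a corner of the seat. Four stretchers, 44 mm wide and 25 mm tall, connect adjacent legs with their undersides at z = 113 mm, each running between the inner faces of the legs it joins and aligned with the legs' outer faces on the other axis.

B is a run of 8 identical solid stair steps. Each tread is 863×235 mm and each step block is 179 mm high. Step 1 rests on the floor; step k is offset from step 1 by (k−1)×235 mm in y and (k−1)×179 mm in z.

The staircase is against the stool's +x side, with their −y faces flush.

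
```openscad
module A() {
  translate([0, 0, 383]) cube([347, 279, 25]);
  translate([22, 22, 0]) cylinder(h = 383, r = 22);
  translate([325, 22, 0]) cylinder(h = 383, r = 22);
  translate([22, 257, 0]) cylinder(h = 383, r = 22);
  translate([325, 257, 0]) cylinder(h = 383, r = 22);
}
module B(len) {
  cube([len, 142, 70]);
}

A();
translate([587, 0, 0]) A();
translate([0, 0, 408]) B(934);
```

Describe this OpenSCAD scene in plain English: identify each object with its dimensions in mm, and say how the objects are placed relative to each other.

A is a four-legged stool. The seat is 347×279 mm, 25 mm thick, top at z = 408 mm. It stands on four round legs, each 44 mm in diameter, from z = 0 to the seat underside, each leg's axis is inset half a diameter from the nearest pair of seat edges (so the leg's bounding box is flush with the corner).

B is a rectangular beam 934 mm long (x), 142 mm deep (y), 70 mm thick (z).

The beam spans the tops of two stools placed 240 mm apart, resting at z = 408 mm.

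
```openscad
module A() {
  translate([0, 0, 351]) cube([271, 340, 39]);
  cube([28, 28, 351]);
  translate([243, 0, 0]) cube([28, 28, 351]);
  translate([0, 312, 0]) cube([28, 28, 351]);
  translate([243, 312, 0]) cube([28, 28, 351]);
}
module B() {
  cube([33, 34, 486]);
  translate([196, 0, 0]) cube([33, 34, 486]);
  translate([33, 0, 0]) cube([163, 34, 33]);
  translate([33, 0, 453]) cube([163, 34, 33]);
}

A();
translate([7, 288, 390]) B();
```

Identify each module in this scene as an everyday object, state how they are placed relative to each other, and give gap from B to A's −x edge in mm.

The picture frame's min-x is at 7; the stool's min-x is 0; gap = 7 mm.

A is a stool. B is a picture frame. The picture frame is on top of the stool. The gap from the picture frame to the stool's −x edge is 7 mm.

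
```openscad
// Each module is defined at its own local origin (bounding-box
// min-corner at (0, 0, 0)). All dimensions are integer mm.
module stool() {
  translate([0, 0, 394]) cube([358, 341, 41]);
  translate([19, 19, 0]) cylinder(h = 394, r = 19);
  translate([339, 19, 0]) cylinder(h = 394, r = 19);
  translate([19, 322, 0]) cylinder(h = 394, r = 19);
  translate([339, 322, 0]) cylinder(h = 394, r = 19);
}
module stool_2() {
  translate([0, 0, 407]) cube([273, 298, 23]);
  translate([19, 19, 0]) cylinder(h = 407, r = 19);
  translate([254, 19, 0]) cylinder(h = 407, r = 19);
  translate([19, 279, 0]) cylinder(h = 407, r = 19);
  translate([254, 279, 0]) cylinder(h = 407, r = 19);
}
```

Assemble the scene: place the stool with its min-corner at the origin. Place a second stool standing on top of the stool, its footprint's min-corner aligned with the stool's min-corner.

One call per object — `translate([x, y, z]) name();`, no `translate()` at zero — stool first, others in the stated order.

stool();
translate([0, 0, 435]) stool_2();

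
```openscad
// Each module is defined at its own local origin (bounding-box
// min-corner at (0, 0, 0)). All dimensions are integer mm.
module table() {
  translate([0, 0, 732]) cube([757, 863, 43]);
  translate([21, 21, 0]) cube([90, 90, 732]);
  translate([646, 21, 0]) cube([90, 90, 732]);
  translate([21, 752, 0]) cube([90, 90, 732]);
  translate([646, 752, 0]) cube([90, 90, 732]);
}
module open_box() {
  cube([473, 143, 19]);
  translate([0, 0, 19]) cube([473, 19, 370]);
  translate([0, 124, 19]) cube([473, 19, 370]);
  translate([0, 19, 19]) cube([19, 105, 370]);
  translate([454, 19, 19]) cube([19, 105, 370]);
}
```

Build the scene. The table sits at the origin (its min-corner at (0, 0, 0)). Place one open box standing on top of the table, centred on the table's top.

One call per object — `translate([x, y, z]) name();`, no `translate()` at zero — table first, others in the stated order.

table();
translate([142, 360, 775]) open_box();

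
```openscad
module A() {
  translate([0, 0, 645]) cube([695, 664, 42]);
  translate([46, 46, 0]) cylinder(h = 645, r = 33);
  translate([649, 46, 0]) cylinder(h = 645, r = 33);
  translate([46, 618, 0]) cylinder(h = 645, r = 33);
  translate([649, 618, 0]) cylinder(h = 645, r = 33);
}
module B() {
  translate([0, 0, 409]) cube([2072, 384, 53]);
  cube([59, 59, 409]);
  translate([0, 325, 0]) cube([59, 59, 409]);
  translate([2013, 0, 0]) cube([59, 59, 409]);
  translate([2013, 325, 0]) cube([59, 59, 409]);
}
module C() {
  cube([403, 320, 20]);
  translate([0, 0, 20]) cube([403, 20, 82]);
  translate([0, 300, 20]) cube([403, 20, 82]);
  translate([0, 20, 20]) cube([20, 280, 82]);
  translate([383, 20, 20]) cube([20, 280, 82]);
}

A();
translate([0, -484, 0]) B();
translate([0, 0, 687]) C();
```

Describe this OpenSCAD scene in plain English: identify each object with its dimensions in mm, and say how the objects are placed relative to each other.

A is a table with a 695×664 mm rectangular top, 42 mm thick, top surface at z = 687 mm, supported by four round legs of 66 mm diameter, each leg's bounding box inset 13 mm from the nearest pair of top edges, running from the floor.

B is a bench: a 2072×384 mm seat slab, 53 mm thick, top at z = 462 mm, on four 59×59 mm square legs flush with the seat corners and standing on z = 0.

C is an open storage box with external size 403×320×102 mm and wall thickness 20 mm (the base is also 20 mm thick). The base covers the whole footprint; the four walls stand on the base, with the y-facing walls full-width and the x-facing walls fitting between their inner faces.

The bench is on the floor beside the table on its −y side. The open box is on top of the table.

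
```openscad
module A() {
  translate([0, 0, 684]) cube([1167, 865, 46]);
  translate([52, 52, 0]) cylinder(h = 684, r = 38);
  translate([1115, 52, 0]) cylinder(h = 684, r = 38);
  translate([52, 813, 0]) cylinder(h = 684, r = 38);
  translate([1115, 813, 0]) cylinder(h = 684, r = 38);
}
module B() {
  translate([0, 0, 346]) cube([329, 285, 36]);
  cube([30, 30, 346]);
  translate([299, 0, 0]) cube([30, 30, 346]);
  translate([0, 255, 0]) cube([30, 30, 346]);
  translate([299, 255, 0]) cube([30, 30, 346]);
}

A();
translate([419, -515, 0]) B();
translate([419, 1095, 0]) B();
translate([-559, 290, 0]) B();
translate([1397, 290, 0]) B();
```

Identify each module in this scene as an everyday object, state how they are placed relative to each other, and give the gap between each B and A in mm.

Each stool's nearest face is 230 mm from the table's bounding box.

A is a table. B is a stool. Four stools sit around the table at the −y, +y, −x, +x sides. The gap between each stool and the table is 230 mm.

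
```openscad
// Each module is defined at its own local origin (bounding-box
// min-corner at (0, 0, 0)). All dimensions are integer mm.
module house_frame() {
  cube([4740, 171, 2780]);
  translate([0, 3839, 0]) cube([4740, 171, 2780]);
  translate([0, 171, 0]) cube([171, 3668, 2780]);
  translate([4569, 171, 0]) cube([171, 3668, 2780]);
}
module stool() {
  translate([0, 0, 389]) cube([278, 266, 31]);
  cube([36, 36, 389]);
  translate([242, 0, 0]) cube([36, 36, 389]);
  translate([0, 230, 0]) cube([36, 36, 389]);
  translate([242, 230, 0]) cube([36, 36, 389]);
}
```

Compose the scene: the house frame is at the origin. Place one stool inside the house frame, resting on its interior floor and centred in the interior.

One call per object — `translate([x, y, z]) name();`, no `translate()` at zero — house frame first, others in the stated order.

house_frame();
translate([2231, 1872, 0]) stool();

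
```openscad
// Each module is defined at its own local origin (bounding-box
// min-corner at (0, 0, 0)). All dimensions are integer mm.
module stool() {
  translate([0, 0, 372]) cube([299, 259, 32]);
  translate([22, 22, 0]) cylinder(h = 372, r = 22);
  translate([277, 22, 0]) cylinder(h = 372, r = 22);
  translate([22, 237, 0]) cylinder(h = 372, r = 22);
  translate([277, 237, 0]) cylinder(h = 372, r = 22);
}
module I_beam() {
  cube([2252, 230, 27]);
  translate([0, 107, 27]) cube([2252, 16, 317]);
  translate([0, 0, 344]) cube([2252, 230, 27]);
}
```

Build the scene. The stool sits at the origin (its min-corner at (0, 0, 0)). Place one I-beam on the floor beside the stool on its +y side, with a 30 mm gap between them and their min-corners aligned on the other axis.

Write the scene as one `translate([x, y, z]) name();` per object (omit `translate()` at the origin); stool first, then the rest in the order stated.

stool();
translate([0, 289, 0]) I_beam();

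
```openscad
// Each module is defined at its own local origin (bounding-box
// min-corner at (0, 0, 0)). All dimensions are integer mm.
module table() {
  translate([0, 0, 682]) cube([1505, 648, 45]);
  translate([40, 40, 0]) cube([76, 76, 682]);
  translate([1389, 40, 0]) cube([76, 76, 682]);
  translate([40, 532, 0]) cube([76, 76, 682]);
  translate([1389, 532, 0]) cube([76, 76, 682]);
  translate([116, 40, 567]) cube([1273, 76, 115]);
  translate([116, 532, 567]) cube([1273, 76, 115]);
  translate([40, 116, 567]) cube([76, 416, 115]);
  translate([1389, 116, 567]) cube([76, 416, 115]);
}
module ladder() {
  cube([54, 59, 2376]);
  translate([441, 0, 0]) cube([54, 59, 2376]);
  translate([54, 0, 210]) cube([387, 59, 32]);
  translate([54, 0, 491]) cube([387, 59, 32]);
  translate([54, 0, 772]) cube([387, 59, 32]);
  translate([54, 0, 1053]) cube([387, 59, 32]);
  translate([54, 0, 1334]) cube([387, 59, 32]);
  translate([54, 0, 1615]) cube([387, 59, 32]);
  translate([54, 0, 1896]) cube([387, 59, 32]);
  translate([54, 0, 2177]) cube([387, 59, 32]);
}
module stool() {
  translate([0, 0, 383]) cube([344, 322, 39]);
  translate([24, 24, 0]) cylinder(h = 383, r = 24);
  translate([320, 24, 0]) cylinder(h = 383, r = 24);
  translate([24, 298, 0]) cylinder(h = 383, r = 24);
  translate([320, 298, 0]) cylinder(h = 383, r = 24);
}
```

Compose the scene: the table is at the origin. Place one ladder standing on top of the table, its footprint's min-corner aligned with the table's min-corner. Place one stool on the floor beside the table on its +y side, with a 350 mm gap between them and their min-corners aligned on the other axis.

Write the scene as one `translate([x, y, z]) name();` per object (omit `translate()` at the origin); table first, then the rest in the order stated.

table();
translate([0, 0, 727]) ladder();
translate([0, 998, 0]) stool();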